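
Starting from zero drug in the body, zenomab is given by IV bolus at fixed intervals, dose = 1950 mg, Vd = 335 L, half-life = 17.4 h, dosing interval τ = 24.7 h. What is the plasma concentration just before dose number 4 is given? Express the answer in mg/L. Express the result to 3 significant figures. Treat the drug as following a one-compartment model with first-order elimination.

3.29 mg/L

C₀ per dose = Dose / Vd = 1950 / 335 = 5.821 mg/L
k = ln2 / t½ = 0.693147 / 17.4 = 0.03984 h⁻¹
Fraction remaining after one interval: r = e^(−kτ) = e^(−0.03984 × 24.7) = 0.3738
Before dose 4, 3 doses have been given (aged 1τ, 2τ, 3τ).
C_trough = C₀ × (r + r² + … + r^3) = C₀ × r(1−r^3)/(1−r)
        = 5.821 × 0.3738 × (1 − 0.05223) / (1 − 0.3738) = 3.293 mg/L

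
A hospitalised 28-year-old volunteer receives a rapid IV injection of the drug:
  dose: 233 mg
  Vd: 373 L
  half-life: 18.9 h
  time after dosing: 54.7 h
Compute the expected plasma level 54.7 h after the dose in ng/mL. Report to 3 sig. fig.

C₀ = Dose / Vd = 233.0 / 373 = 0.6247 mg/L
k = ln2 / t½ = 0.693147 / 18.9 = 0.03667 h⁻¹
C = C₀ · e^(−k·t) = 0.6247 × e^(−0.03667 × 54.7)
  = 0.6247 × 0.1345 = 0.08402 mg/L
Convert: 0.08402 mg/L × 1000 = 84.02 ng/mL

84.0 ng/mL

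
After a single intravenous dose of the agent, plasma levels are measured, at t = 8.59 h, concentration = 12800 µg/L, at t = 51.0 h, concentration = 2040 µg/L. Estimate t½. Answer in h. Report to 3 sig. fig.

16.0 h

k = ln(C₁/C₂) / (t₂ − t₁) = ln(12800/2040) / (51.0 − 8.59)
  = 1.836 / 42.41 = 0.04329 h⁻¹
t½ = ln2 / k = 0.693147 / 0.04329 = 16.01 h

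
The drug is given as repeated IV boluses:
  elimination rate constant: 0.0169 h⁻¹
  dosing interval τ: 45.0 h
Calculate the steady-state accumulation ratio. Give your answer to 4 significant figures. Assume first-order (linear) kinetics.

e^(−kτ) = e^(−0.01690 × 45.0) = 0.4674
Accumulation ratio R = 1 / (1 − e^(−kτ)) = 1 / (1 − 0.4674) = 1.878

1.878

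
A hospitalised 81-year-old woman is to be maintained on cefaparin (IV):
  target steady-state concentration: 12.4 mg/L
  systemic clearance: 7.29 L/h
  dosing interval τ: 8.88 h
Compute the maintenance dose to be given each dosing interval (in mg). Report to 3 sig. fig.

803 mg

At steady state, Dose/τ = Css × CL.
Dose = Css × CL × τ = 12.4 × 7.290 × 8.88 = 802.7 mg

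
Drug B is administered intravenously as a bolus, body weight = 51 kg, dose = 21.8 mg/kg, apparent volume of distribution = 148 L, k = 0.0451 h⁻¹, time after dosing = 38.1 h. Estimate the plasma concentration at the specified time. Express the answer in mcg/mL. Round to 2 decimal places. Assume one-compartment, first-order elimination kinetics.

1.35 mcg/mL

Total dose = 21.8 × 51 = 1112 mg
C₀ = Dose / Vd = 1112 / 148 = 7.514 mg/L
C = C₀ · e^(−k·t) = 7.514 × e^(−0.04510 × 38.1)
  = 7.514 × 0.1794 = 1.348 mg/L
(1.348 mg/L = 1.348 mcg/mL)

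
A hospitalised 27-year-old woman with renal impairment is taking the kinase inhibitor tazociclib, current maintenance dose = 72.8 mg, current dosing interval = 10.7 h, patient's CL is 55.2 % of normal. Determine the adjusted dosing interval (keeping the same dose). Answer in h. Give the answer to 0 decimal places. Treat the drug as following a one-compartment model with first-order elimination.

19 h

To keep the same average steady-state level, dosing rate must scale with clearance.
CL ratio = 55.2 / 100 = 0.5520
New interval (same dose) = 10.7 / 0.5520 = 19.38 h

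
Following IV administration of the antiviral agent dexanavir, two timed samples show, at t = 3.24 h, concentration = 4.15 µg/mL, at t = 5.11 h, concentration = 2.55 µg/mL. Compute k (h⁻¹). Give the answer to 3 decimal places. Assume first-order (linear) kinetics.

k = ln(C₁/C₂) / (t₂ − t₁) = ln(4.15/2.55) / (5.11 − 3.24)
  = 0.4870 / 1.870 = 0.2604 h⁻¹

0.260 h⁻¹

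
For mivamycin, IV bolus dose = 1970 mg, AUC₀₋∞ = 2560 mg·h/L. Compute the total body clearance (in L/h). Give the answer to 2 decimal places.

CL = Dose / AUC = 1970 / 2560 = 0.7695 L/h

0.77 L/h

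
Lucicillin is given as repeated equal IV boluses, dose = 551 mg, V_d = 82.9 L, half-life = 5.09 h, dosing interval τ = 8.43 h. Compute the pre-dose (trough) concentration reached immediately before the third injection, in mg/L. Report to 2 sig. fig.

2.8 mg/L

C₀ per dose = Dose / Vd = 551 / 82.9 = 6.647 mg/L
k = ln2 / t½ = 0.693147 / 5.09 = 0.1362 h⁻¹
Fraction remaining after one interval: r = e^(−kτ) = e^(−0.1362 × 8.43) = 0.3172
Before dose 3, 2 doses have been given (aged 1τ, 2τ).
C_trough = C₀ × (r + r²) = 6.647 × (0.3172 + 0.1006) = 2.777 mg/L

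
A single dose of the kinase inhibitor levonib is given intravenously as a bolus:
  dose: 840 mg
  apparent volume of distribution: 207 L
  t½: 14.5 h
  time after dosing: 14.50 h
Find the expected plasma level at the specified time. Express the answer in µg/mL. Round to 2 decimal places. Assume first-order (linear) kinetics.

C₀ = Dose / Vd = 840.0 / 207 = 4.058 mg/L
k = ln2 / t½ = 0.693147 / 14.5 = 0.04780 h⁻¹
t / t½ = 14.50 / 14.5 = 1 half-lives
C = C₀ × (1/2)^1 = 4.058 × 0.5000 = 2.029 mg/L
(2.029 mg/L = 2.029 µg/mL)

2.03 µg/mL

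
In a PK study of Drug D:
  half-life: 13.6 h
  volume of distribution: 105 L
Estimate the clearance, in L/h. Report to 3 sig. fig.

5.35 L/h

k = ln2 / t½ = 0.693147 / 13.6 = 0.05097 h⁻¹
CL = k × Vd = 0.05097 × 105 = 5.352 L/h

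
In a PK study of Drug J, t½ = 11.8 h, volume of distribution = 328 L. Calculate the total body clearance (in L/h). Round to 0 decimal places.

19 L/h

k = ln2 / t½ = 0.693147 / 11.8 = 0.05874 h⁻¹
CL = k × Vd = 0.05874 × 328 = 19.27 L/h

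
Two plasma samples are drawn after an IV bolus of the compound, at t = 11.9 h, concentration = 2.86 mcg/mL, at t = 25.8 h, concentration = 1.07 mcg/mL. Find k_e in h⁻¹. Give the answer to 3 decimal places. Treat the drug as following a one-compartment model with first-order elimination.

0.071 h⁻¹

k = ln(C₁/C₂) / (t₂ − t₁) = ln(2.86/1.07) / (25.8 − 11.9)
  = 0.9832 / 13.90 = 0.07073 h⁻¹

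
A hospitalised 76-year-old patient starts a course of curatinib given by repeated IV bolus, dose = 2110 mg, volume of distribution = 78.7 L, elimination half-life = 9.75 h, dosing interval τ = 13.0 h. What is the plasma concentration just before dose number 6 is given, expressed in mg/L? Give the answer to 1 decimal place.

C₀ per dose = Dose / Vd = 2110 / 78.7 = 26.81 mg/L
k = ln2 / t½ = 0.693147 / 9.75 = 0.07109 h⁻¹
Fraction remaining after one interval: r = e^(−kτ) = e^(−0.07109 × 13.0) = 0.3969
Before dose 6, 5 doses have been given (aged 1τ, 2τ, 3τ, 4τ, 5τ).
C_trough = C₀ × (r + r² + … + r^5) = C₀ × r(1−r^5)/(1−r)
        = 26.81 × 0.3969 × (1 − 0.009849) / (1 − 0.3969) = 17.47 mg/L

17.5 mg/L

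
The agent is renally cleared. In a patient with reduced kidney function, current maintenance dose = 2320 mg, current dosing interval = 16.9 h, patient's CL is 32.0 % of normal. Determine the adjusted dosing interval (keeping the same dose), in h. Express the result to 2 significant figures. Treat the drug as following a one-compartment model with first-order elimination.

To keep the same average steady-state level, dosing rate must scale with clearance.
CL ratio = 32.0 / 100 = 0.3200
New interval (same dose) = 16.9 / 0.3200 = 52.81 h

53 h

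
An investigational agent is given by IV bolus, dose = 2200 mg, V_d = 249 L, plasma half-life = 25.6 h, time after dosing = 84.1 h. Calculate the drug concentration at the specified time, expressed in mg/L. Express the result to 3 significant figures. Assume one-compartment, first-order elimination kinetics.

0.906 mg/L

C₀ = Dose / Vd = 2200 / 249 = 8.835 mg/L
k = ln2 / t½ = 0.693147 / 25.6 = 0.02708 h⁻¹
C = C₀ · e^(−k·t) = 8.835 × e^(−0.02708 × 84.1)
  = 8.835 × 0.1025 = 0.9056 mg/L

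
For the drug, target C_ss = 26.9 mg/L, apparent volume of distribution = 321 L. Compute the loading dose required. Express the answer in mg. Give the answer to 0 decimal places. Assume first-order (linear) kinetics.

LD = Css × Vd = 26.9 × 321 = 8635 mg

8635 mg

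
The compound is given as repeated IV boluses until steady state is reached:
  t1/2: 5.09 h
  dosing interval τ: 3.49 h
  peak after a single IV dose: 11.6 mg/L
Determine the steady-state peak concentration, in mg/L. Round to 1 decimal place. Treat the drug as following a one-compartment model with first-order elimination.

k = ln2 / t½ = 0.693147 / 5.09 = 0.1362 h⁻¹
e^(−kτ) = e^(−0.1362 × 3.49) = 0.6217
Accumulation ratio R = 1 / (1 − e^(−kτ)) = 1 / (1 − 0.6217) = 2.643
Steady-state peak = C₀ × R = 11.6 × 2.643 = 30.66 mg/L

30.7 mg/L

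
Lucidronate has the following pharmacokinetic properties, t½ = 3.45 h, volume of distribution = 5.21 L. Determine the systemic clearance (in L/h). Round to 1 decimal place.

k = ln2 / t½ = 0.693147 / 3.45 = 0.2009 h⁻¹
CL = k × Vd = 0.2009 × 5.21 = 1.047 L/h

1.0 L/h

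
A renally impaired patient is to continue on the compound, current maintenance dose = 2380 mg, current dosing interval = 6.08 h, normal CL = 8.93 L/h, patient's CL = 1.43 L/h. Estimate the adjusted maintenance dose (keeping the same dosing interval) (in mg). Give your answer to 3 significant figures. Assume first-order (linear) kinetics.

381 mg

To keep the same average steady-state level, dosing rate must scale with clearance.
CL ratio = 1.43 / 8.93 = 0.1601
New dose (same interval) = 2380 × 0.1601 = 381.0 mg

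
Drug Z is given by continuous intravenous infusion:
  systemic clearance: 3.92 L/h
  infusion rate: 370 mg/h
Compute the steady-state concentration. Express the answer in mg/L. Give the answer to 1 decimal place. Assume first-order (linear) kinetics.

At steady state Css = R₀ / CL = 370 / 3.920 = 94.39 mg/L

94.4 mg/L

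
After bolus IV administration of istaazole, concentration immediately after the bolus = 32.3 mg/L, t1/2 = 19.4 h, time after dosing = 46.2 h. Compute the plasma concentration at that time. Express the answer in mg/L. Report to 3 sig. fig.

k = ln2 / t½ = 0.693147 / 19.4 = 0.03573 h⁻¹
C = C₀ · e^(−k·t) = 32.30 × e^(−0.03573 × 46.2)
  = 32.30 × 0.1919 = 6.198 mg/L

6.20 mg/L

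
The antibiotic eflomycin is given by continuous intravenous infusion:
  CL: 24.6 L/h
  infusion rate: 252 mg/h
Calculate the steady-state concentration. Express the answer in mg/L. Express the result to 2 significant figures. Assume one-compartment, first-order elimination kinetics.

10 mg/L

At steady state Css = R₀ / CL = 252 / 24.60 = 10.24 mg/L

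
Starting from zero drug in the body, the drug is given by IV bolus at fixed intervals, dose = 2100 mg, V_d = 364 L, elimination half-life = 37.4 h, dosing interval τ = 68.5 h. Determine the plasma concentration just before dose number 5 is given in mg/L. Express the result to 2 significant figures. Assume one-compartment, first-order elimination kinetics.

2.2 mg/L

C₀ per dose = Dose / Vd = 2100 / 364 = 5.769 mg/L
k = ln2 / t½ = 0.693147 / 37.4 = 0.01853 h⁻¹
Fraction remaining after one interval: r = e^(−kτ) = e^(−0.01853 × 68.5) = 0.2810
Before dose 5, 4 doses have been given (aged 1τ, 2τ, 3τ, 4τ).
C_trough = C₀ × (r + r² + … + r^4) = C₀ × r(1−r^4)/(1−r)
        = 5.769 × 0.2810 × (1 − 0.006235) / (1 − 0.2810) = 2.241 mg/L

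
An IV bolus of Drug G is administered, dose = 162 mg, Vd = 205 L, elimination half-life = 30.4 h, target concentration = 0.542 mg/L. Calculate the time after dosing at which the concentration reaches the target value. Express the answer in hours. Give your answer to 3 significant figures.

16.5 h

C₀ = Dose / Vd = 162.0 / 205 = 0.7902 mg/L
k = ln2 / t½ = 0.693147 / 30.4 = 0.02280 h⁻¹
t = ln(C₀ / C) / k = ln(0.7902 / 0.542) / 0.02280
  = ln(1.458) / 0.02280 = 0.3771 / 0.02280 = 16.54 h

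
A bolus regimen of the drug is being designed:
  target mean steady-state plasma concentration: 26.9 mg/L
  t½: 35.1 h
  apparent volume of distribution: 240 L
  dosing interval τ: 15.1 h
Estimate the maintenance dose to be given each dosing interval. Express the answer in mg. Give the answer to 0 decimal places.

k = ln2 / t½ = 0.693147 / 35.1 = 0.01975 h⁻¹
CL = k × Vd = 0.01975 × 240 = 4.740 L/h
At steady state, Dose/τ = Css × CL.
Dose = Css × CL × τ = 26.9 × 4.740 × 15.1 = 1925 mg

1925 mg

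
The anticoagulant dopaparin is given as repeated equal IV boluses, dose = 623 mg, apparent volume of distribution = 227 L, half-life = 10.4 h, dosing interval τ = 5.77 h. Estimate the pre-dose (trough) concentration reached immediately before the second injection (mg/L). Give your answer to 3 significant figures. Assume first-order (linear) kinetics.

1.87 mg/L

C₀ per dose = Dose / Vd = 623 / 227 = 2.744 mg/L
k = ln2 / t½ = 0.693147 / 10.4 = 0.06665 h⁻¹
Fraction remaining after one interval: r = e^(−kτ) = e^(−0.06665 × 5.77) = 0.6807
Before dose 2, 1 dose has been given (aged 1τ).
C_trough = C₀ × r = 2.744 × 0.6807 = 1.868 mg/L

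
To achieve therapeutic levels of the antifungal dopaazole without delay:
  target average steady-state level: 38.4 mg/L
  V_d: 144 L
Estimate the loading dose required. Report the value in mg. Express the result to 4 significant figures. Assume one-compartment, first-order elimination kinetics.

LD = Css × Vd = 38.4 × 144 = 5530 mg

5530 mg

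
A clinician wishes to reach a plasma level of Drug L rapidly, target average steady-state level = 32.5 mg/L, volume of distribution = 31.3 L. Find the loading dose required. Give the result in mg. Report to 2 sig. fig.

1000 mg

LD = Css × Vd = 32.5 × 31.3 = 1017 mg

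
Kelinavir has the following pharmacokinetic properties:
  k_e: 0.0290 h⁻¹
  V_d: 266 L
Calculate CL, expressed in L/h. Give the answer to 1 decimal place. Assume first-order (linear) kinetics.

CL = k × Vd = 0.0290 × 266 = 7.714 L/h

7.7 L/h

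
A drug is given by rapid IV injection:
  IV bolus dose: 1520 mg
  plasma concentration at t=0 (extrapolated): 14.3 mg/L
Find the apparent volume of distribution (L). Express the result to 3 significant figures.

Vd = Dose / C₀ = 1520 / 14.3 = 106.3 L

106 L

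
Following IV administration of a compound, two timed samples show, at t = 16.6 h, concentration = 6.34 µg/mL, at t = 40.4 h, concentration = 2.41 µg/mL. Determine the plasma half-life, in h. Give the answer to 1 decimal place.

17.1 h

k = ln(C₁/C₂) / (t₂ − t₁) = ln(6.34/2.41) / (40.4 − 16.6)
  = 0.9673 / 23.80 = 0.04064 h⁻¹
t½ = ln2 / k = 0.693147 / 0.04064 = 17.06 h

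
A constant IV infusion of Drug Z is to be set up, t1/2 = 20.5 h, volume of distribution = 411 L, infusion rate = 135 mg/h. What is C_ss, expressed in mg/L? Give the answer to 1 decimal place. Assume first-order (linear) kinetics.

k = ln2 / t½ = 0.693147 / 20.5 = 0.03381 h⁻¹
CL = k × Vd = 0.03381 × 411 = 13.90 L/h
At steady state Css = R₀ / CL = 135 / 13.90 = 9.712 mg/L

9.7 mg/L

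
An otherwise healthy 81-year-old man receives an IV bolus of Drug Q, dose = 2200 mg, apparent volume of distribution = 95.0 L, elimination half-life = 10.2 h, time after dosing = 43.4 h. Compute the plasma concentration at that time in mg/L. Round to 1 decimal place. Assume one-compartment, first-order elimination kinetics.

1.2 mg/L

C₀ = Dose / Vd = 2200 / 95.0 = 23.16 mg/L
k = ln2 / t½ = 0.693147 / 10.2 = 0.06796 h⁻¹
C = C₀ · e^(−k·t) = 23.16 × e^(−0.06796 × 43.4)
  = 23.16 × 0.05237 = 1.213 mg/L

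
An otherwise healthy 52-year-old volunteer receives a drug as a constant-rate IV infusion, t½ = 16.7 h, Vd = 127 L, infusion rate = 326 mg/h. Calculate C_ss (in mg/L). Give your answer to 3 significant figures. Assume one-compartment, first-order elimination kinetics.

61.8 mg/L

k = ln2 / t½ = 0.693147 / 16.7 = 0.04151 h⁻¹
CL = k × Vd = 0.04151 × 127 = 5.272 L/h
At steady state Css = R₀ / CL = 326 / 5.272 = 61.84 mg/L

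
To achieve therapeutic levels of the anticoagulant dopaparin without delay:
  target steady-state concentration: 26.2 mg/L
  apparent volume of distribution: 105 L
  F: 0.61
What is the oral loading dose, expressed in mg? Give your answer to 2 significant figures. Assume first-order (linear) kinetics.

LD = Css × Vd / F = 26.2 × 105 / 0.61 = 4510 mg

4500 mg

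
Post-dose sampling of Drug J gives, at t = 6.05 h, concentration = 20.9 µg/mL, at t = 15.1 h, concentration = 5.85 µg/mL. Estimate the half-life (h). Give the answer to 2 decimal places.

k = ln(C₁/C₂) / (t₂ − t₁) = ln(20.9/5.85) / (15.1 − 6.05)
  = 1.273 / 9.050 = 0.1407 h⁻¹
t½ = ln2 / k = 0.693147 / 0.1407 = 4.926 h

4.93 h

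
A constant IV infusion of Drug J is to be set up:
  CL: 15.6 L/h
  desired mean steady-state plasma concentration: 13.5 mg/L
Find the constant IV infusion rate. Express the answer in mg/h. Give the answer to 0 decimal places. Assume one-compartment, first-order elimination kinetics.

At steady state, infusion rate R₀ = Css × CL = 13.5 × 15.60 = 210.6 mg/h

211 mg/h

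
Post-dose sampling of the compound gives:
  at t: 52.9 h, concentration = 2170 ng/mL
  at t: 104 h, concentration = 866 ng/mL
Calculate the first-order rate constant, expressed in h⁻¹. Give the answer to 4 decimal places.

0.0180 h⁻¹

k = ln(C₁/C₂) / (t₂ − t₁) = ln(2170/866) / (104 − 52.9)
  = 0.9186 / 51.10 = 0.01798 h⁻¹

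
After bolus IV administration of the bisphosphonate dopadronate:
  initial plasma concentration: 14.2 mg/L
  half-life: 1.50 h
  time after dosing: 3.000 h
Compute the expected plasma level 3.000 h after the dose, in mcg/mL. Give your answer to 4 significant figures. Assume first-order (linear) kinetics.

3.550 mcg/mL

k = ln2 / t½ = 0.693147 / 1.50 = 0.4621 h⁻¹
t / t½ = 3.000 / 1.50 = 2 half-lives
C = C₀ × (1/2)^2 = 14.20 × 0.2500 = 3.550 mg/L
(3.550 mg/L = 3.550 mcg/mL)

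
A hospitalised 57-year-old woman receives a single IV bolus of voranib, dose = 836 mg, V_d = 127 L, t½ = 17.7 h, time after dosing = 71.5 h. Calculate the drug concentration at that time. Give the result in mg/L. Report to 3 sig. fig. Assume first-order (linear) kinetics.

0.400 mg/L

C₀ = Dose / Vd = 836.0 / 127 = 6.583 mg/L
k = ln2 / t½ = 0.693147 / 17.7 = 0.03916 h⁻¹
C = C₀ · e^(−k·t) = 6.583 × e^(−0.03916 × 71.5)
  = 6.583 × 0.06081 = 0.4003 mg/L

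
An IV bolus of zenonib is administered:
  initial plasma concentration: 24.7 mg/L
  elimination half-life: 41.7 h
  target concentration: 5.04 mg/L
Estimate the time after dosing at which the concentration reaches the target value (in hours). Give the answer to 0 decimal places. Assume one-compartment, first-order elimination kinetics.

k = ln2 / t½ = 0.693147 / 41.7 = 0.01662 h⁻¹
t = ln(C₀ / C) / k = ln(24.70 / 5.04) / 0.01662
  = ln(4.901) / 0.01662 = 1.589 / 0.01662 = 95.61 h

96 h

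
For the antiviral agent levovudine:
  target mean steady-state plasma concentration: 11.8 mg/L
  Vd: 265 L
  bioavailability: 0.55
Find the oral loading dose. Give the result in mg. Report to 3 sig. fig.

5690 mg

LD = Css × Vd / F = 11.8 × 265 / 0.55 = 5685 mg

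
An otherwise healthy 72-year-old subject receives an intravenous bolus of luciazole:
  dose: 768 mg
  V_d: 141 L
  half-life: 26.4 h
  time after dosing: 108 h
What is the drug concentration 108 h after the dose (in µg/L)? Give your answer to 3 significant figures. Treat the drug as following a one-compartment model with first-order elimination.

320 µg/L

C₀ = Dose / Vd = 768.0 / 141 = 5.447 mg/L
k = ln2 / t½ = 0.693147 / 26.4 = 0.02626 h⁻¹
C = C₀ · e^(−k·t) = 5.447 × e^(−0.02626 × 108)
  = 5.447 × 0.05866 = 0.3195 mg/L
Convert: 0.3195 mg/L × 1000 = 319.5 µg/L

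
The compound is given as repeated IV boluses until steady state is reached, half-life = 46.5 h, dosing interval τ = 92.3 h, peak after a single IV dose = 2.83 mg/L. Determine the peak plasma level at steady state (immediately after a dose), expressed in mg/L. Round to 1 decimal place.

k = ln2 / t½ = 0.693147 / 46.5 = 0.01491 h⁻¹
e^(−kτ) = e^(−0.01491 × 92.3) = 0.2525
Accumulation ratio R = 1 / (1 − e^(−kτ)) = 1 / (1 − 0.2525) = 1.338
Steady-state peak = C₀ × R = 2.83 × 1.338 = 3.787 mg/L

3.8 mg/L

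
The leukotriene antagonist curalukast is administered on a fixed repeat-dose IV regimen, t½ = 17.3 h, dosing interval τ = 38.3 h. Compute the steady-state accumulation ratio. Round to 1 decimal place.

k = ln2 / t½ = 0.693147 / 17.3 = 0.04007 h⁻¹
e^(−kτ) = e^(−0.04007 × 38.3) = 0.2155
Accumulation ratio R = 1 / (1 − e^(−kτ)) = 1 / (1 − 0.2155) = 1.275

1.3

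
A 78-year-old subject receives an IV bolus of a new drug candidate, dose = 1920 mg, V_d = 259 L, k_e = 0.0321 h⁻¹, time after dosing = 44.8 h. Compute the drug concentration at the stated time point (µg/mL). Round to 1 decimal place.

C₀ = Dose / Vd = 1920 / 259 = 7.413 mg/L
C = C₀ · e^(−k·t) = 7.413 × e^(−0.03210 × 44.8)
  = 7.413 × 0.2374 = 1.760 mg/L
(1.760 mg/L = 1.760 µg/mL)

1.8 µg/mL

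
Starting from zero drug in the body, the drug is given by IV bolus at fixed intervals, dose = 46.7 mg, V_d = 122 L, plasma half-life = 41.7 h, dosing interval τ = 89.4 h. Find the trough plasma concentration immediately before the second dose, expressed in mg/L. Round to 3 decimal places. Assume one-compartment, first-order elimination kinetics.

0.087 mg/L

C₀ per dose = Dose / Vd = 46.7 / 122 = 0.3828 mg/L
k = ln2 / t½ = 0.693147 / 41.7 = 0.01662 h⁻¹
Fraction remaining after one interval: r = e^(−kτ) = e^(−0.01662 × 89.4) = 0.2263
Before dose 2, 1 dose has been given (aged 1τ).
C_trough = C₀ × r = 0.3828 × 0.2263 = 0.08663 mg/L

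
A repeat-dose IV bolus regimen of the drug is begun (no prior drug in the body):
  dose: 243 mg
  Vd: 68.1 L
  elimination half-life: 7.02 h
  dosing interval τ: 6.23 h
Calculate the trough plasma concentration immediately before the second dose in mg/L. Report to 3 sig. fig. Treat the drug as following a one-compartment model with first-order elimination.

C₀ per dose = Dose / Vd = 243 / 68.1 = 3.568 mg/L
k = ln2 / t½ = 0.693147 / 7.02 = 0.09874 h⁻¹
Fraction remaining after one interval: r = e^(−kτ) = e^(−0.09874 × 6.23) = 0.5406
Before dose 2, 1 dose has been given (aged 1τ).
C_trough = C₀ × r = 3.568 × 0.5406 = 1.929 mg/L

1.93 mg/L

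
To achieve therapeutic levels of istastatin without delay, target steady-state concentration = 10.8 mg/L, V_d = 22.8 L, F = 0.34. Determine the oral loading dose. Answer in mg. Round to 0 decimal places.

LD = Css × Vd / F = 10.8 × 22.8 / 0.34 = 724.2 mg

724 mg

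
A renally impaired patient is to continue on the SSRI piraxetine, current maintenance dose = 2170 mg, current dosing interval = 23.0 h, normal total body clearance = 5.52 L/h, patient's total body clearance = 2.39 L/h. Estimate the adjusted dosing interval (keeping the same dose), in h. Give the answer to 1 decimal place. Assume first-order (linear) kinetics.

53.1 h

To keep the same average steady-state level, dosing rate must scale with clearance.
CL ratio = 2.39 / 5.52 = 0.4330
New interval (same dose) = 23.0 / 0.4330 = 53.12 h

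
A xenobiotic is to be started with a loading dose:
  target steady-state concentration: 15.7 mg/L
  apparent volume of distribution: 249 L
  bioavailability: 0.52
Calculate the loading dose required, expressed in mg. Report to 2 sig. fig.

7500 mg

LD = Css × Vd / F = 15.7 × 249 / 0.52 = 7518 mg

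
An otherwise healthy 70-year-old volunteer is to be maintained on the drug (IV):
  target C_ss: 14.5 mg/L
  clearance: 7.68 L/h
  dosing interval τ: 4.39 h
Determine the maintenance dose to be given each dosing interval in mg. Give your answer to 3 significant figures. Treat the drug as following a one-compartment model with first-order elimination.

489 mg

At steady state, Dose/τ = Css × CL.
Dose = Css × CL × τ = 14.5 × 7.680 × 4.39 = 488.9 mg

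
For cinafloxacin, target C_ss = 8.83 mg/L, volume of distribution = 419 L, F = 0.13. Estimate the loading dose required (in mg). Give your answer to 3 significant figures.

LD = Css × Vd / F = 8.83 × 419 / 0.13 = 28460 mg

28500 mg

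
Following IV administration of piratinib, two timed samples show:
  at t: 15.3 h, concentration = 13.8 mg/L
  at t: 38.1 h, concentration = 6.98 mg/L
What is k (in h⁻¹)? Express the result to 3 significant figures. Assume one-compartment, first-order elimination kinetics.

k = ln(C₁/C₂) / (t₂ − t₁) = ln(13.8/6.98) / (38.1 − 15.3)
  = 0.6816 / 22.80 = 0.02989 h⁻¹

0.0299 h⁻¹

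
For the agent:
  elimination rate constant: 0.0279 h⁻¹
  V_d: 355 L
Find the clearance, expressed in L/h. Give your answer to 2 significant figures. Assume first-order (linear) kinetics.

CL = k × Vd = 0.0279 × 355 = 9.905 L/h

9.9 L/h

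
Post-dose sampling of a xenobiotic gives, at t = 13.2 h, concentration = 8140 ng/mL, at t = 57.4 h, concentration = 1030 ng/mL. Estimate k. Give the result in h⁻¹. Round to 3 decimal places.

k = ln(C₁/C₂) / (t₂ − t₁) = ln(8140/1030) / (57.4 − 13.2)
  = 2.067 / 44.20 = 0.04676 h⁻¹

0.047 h⁻¹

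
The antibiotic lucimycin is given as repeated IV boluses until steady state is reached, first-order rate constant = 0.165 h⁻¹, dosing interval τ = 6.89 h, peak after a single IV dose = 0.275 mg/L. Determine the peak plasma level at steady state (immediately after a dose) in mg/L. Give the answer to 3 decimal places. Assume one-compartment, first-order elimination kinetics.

0.405 mg/L

e^(−kτ) = e^(−0.1650 × 6.89) = 0.3208
Accumulation ratio R = 1 / (1 − e^(−kτ)) = 1 / (1 − 0.3208) = 1.472
Steady-state peak = C₀ × R = 0.275 × 1.472 = 0.4048 mg/L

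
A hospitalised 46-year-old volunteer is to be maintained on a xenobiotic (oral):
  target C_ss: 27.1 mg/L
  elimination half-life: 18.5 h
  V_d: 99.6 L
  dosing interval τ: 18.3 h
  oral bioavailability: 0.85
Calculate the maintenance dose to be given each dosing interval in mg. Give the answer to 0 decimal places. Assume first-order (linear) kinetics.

2177 mg

k = ln2 / t½ = 0.693147 / 18.5 = 0.03747 h⁻¹
CL = k × Vd = 0.03747 × 99.6 = 3.732 L/h
At steady state, F × (Dose/τ) = Css × CL.
Dose = Css × CL × τ / F = 27.1 × 3.732 × 18.3 / 0.85 = 2177 mg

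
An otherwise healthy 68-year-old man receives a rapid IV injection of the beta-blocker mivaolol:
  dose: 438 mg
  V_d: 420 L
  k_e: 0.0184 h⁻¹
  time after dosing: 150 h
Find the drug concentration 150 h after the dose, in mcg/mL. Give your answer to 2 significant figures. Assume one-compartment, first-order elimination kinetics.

C₀ = Dose / Vd = 438.0 / 420 = 1.043 mg/L
C = C₀ · e^(−k·t) = 1.043 × e^(−0.01840 × 150)
  = 1.043 × 0.06329 = 0.06601 mg/L
(0.06601 mg/L = 0.06601 mcg/mL)

0.066 mcg/mL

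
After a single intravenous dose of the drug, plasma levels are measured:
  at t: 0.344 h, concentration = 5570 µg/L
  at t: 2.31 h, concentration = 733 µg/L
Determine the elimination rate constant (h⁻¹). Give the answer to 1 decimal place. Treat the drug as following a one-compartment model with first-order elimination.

1.0 h⁻¹

k = ln(C₁/C₂) / (t₂ − t₁) = ln(5570/733) / (2.31 − 0.344)
  = 2.028 / 1.966 = 1.032 h⁻¹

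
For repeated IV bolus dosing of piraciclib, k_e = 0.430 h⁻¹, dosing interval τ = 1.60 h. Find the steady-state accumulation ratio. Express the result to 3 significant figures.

2.01

e^(−kτ) = e^(−0.4300 × 1.60) = 0.5026
Accumulation ratio R = 1 / (1 − e^(−kτ)) = 1 / (1 − 0.5026) = 2.010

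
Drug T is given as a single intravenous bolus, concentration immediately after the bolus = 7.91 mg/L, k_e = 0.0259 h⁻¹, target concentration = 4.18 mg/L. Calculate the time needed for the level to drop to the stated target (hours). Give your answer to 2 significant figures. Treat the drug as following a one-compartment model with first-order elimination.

t = ln(C₀ / C) / k = ln(7.910 / 4.18) / 0.02590
  = ln(1.892) / 0.02590 = 0.6376 / 0.02590 = 24.62 h

25 h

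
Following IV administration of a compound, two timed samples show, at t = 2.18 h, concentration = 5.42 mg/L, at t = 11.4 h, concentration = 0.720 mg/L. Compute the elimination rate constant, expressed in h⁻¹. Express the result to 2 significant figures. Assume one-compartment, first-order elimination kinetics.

0.22 h⁻¹

k = ln(C₁/C₂) / (t₂ − t₁) = ln(5.42/0.720) / (11.4 − 2.18)
  = 2.019 / 9.220 = 0.2190 h⁻¹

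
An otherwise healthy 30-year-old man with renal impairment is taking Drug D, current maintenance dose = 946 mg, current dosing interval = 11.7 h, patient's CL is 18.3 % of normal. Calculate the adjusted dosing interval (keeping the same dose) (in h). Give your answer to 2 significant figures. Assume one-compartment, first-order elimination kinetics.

To keep the same average steady-state level, dosing rate must scale with clearance.
CL ratio = 18.3 / 100 = 0.1830
New interval (same dose) = 11.7 / 0.1830 = 63.93 h

64 h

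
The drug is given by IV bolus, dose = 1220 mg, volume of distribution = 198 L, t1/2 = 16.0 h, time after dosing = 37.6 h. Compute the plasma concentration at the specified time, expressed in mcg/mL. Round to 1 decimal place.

C₀ = Dose / Vd = 1220 / 198 = 6.162 mg/L
k = ln2 / t½ = 0.693147 / 16.0 = 0.04332 h⁻¹
C = C₀ · e^(−k·t) = 6.162 × e^(−0.04332 × 37.6)
  = 6.162 × 0.1962 = 1.209 mg/L
(1.209 mg/L = 1.209 mcg/mL)

1.2 mcg/mL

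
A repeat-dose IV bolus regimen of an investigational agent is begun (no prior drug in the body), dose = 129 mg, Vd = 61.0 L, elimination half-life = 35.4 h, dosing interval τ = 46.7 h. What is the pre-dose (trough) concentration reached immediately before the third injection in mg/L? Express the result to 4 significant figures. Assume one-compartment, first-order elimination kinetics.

1.187 mg/L

C₀ per dose = Dose / Vd = 129 / 61.0 = 2.115 mg/L
k = ln2 / t½ = 0.693147 / 35.4 = 0.01958 h⁻¹
Fraction remaining after one interval: r = e^(−kτ) = e^(−0.01958 × 46.7) = 0.4008
Before dose 3, 2 doses have been given (aged 1τ, 2τ).
C_trough = C₀ × (r + r²) = 2.115 × (0.4008 + 0.1606) = 1.187 mg/L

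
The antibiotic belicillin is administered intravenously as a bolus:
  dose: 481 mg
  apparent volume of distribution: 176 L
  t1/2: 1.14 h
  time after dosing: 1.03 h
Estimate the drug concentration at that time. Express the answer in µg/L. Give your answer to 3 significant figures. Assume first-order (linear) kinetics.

1460 µg/L

C₀ = Dose / Vd = 481.0 / 176 = 2.733 mg/L
k = ln2 / t½ = 0.693147 / 1.14 = 0.6080 h⁻¹
C = C₀ · e^(−k·t) = 2.733 × e^(−0.6080 × 1.03)
  = 2.733 × 0.5346 = 1.461 mg/L
Convert: 1.461 mg/L × 1000 = 1461 µg/L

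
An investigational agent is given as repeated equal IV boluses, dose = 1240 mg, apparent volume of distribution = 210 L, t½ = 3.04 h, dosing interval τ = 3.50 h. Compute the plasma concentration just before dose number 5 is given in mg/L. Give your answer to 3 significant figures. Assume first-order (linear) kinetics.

C₀ per dose = Dose / Vd = 1240 / 210 = 5.905 mg/L
k = ln2 / t½ = 0.693147 / 3.04 = 0.2280 h⁻¹
Fraction remaining after one interval: r = e^(−kτ) = e^(−0.2280 × 3.50) = 0.4502
Before dose 5, 4 doses have been given (aged 1τ, 2τ, 3τ, 4τ).
C_trough = C₀ × (r + r² + … + r^4) = C₀ × r(1−r^4)/(1−r)
        = 5.905 × 0.4502 × (1 − 0.04108) / (1 − 0.4502) = 4.637 mg/L

4.64 mg/L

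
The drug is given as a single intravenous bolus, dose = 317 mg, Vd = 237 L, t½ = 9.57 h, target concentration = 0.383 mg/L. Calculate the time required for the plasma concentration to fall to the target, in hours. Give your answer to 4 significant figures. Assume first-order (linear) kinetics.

C₀ = Dose / Vd = 317.0 / 237 = 1.338 mg/L
k = ln2 / t½ = 0.693147 / 9.57 = 0.07243 h⁻¹
t = ln(C₀ / C) / k = ln(1.338 / 0.383) / 0.07243
  = ln(3.493) / 0.07243 = 1.251 / 0.07243 = 17.27 h

17.27 h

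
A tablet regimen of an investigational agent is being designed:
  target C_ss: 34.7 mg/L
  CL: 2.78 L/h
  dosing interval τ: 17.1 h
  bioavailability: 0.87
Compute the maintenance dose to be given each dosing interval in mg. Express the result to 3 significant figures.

1900 mg

At steady state, F × (Dose/τ) = Css × CL.
Dose = Css × CL × τ / F = 34.7 × 2.780 × 17.1 / 0.87 = 1896 mg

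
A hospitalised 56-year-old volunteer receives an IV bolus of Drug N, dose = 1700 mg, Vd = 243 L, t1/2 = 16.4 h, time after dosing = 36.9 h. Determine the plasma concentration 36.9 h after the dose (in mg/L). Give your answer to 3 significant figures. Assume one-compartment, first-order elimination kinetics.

C₀ = Dose / Vd = 1700 / 243 = 6.996 mg/L
k = ln2 / t½ = 0.693147 / 16.4 = 0.04227 h⁻¹
C = C₀ · e^(−k·t) = 6.996 × e^(−0.04227 × 36.9)
  = 6.996 × 0.2102 = 1.471 mg/L

1.47 mg/L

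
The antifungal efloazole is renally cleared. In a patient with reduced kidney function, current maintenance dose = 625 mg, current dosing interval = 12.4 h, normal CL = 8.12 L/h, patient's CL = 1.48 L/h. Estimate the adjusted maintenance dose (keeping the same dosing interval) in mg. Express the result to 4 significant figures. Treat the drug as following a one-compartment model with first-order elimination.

113.9 mg

To keep the same average steady-state level, dosing rate must scale with clearance.
CL ratio = 1.48 / 8.12 = 0.1823
New dose (same interval) = 625 × 0.1823 = 113.9 mg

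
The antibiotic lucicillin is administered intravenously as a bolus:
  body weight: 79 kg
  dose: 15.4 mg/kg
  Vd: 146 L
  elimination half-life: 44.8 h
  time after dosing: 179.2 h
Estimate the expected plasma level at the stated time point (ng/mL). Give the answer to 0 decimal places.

Total dose = 15.4 × 79 = 1217 mg
C₀ = Dose / Vd = 1217 / 146 = 8.336 mg/L
k = ln2 / t½ = 0.693147 / 44.8 = 0.01547 h⁻¹
t / t½ = 179.2 / 44.8 = 4 half-lives
C = C₀ × (1/2)^4 = 8.336 × 0.06250 = 0.5210 mg/L
Convert: 0.5210 mg/L × 1000 = 521.0 ng/mL

521 ng/mL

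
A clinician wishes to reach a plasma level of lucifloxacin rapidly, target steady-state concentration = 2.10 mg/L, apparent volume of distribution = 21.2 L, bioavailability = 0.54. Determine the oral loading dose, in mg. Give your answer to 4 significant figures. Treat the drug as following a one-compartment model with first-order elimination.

82.44 mg

LD = Css × Vd / F = 2.10 × 21.2 / 0.54 = 82.44 mg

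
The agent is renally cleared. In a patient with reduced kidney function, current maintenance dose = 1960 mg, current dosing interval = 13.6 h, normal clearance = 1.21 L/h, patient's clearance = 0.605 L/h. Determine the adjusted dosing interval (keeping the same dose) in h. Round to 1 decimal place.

To keep the same average steady-state level, dosing rate must scale with clearance.
CL ratio = 0.605 / 1.21 = 0.5000
New interval (same dose) = 13.6 / 0.5000 = 27.20 h

27.2 h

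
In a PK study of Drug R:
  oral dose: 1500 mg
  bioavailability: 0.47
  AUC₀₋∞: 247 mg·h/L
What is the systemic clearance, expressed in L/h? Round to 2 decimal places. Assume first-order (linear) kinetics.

2.85 L/h

CL = F·Dose / AUC = 0.47 × 1500 / 247 = 2.854 L/h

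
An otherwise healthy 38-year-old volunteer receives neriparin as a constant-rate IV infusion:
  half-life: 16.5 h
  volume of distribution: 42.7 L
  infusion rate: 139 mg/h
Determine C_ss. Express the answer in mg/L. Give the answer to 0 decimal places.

k = ln2 / t½ = 0.693147 / 16.5 = 0.04201 h⁻¹
CL = k × Vd = 0.04201 × 42.7 = 1.794 L/h
At steady state Css = R₀ / CL = 139 / 1.794 = 77.48 mg/L

77 mg/L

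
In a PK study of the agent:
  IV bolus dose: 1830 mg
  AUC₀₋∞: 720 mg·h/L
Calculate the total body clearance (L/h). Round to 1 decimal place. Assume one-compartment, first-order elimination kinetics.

CL = Dose / AUC = 1830 / 720 = 2.542 L/h

2.5 L/h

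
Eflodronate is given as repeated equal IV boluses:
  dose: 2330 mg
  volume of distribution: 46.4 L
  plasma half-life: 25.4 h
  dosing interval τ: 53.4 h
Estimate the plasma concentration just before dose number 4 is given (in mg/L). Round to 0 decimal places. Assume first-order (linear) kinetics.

15 mg/L

C₀ per dose = Dose / Vd = 2330 / 46.4 = 50.22 mg/L
k = ln2 / t½ = 0.693147 / 25.4 = 0.02729 h⁻¹
Fraction remaining after one interval: r = e^(−kτ) = e^(−0.02729 × 53.4) = 0.2329
Before dose 4, 3 doses have been given (aged 1τ, 2τ, 3τ).
C_trough = C₀ × (r + r² + … + r^3) = C₀ × r(1−r^3)/(1−r)
        = 50.22 × 0.2329 × (1 − 0.01263) / (1 − 0.2329) = 15.05 mg/L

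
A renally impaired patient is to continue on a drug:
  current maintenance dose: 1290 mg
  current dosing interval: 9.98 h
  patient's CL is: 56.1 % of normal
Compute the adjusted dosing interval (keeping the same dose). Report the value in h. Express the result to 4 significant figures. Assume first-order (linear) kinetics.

To keep the same average steady-state level, dosing rate must scale with clearance.
CL ratio = 56.1 / 100 = 0.5610
New interval (same dose) = 9.98 / 0.5610 = 17.79 h

17.79 h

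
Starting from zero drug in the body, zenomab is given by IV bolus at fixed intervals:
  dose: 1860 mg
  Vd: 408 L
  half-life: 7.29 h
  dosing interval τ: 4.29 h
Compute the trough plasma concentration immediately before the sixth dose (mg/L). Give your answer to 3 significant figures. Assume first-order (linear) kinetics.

C₀ per dose = Dose / Vd = 1860 / 408 = 4.559 mg/L
k = ln2 / t½ = 0.693147 / 7.29 = 0.09508 h⁻¹
Fraction remaining after one interval: r = e^(−kτ) = e^(−0.09508 × 4.29) = 0.6650
Before dose 6, 5 doses have been given (aged 1τ, 2τ, 3τ, 4τ, 5τ).
C_trough = C₀ × (r + r² + … + r^5) = C₀ × r(1−r^5)/(1−r)
        = 4.559 × 0.6650 × (1 − 0.1300) / (1 − 0.6650) = 7.873 mg/L

7.87 mg/L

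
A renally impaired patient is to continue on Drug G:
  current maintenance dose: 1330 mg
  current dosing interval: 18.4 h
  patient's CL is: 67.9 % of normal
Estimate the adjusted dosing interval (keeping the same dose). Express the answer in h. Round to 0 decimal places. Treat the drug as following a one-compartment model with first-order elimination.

To keep the same average steady-state level, dosing rate must scale with clearance.
CL ratio = 67.9 / 100 = 0.6790
New interval (same dose) = 18.4 / 0.6790 = 27.10 h

27 h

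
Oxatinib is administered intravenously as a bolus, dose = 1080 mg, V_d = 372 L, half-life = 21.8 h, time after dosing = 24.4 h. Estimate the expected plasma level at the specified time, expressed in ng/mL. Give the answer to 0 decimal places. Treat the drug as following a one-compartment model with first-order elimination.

C₀ = Dose / Vd = 1080 / 372 = 2.903 mg/L
k = ln2 / t½ = 0.693147 / 21.8 = 0.03180 h⁻¹
C = C₀ · e^(−k·t) = 2.903 × e^(−0.03180 × 24.4)
  = 2.903 × 0.4603 = 1.336 mg/L
Convert: 1.336 mg/L × 1000 = 1336 ng/mL

1336 ng/mL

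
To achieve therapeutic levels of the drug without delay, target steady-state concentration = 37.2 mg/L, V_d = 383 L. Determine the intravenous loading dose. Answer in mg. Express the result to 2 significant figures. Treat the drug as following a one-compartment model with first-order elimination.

LD = Css × Vd = 37.2 × 383 = 14250 mg

14000 mg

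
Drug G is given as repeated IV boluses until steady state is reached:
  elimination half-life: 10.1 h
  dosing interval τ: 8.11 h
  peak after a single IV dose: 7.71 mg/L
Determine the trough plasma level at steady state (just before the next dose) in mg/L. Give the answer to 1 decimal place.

k = ln2 / t½ = 0.693147 / 10.1 = 0.06863 h⁻¹
e^(−kτ) = e^(−0.06863 × 8.11) = 0.5732
Accumulation ratio R = 1 / (1 − e^(−kτ)) = 1 / (1 − 0.5732) = 2.343
Steady-state trough = C₀ × R × e^(−kτ) = 7.71 × 2.343 × 0.5732 = 10.35 mg/L

10.4 mg/L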